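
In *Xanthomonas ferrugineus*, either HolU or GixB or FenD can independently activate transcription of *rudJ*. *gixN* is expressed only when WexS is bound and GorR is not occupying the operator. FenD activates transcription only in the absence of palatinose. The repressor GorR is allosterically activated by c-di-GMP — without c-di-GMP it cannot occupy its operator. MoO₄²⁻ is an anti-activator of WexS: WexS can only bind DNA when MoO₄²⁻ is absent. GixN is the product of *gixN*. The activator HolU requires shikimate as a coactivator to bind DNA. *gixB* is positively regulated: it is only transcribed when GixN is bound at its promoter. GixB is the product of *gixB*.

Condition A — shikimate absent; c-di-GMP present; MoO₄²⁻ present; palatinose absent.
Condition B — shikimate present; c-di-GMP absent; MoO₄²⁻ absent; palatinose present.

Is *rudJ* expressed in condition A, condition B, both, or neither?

both

Condition A:
Shikimate is absent, so HolU is inactive.
c-di-GMP is present, so GorR is active.
MoO₄²⁻ is present, so WexS is inactive.
With repressor GorR bound, *gixN* is not transcribed.
So GixN is not produced.
Required activator GixN is absent, so *gixB* is not transcribed.
So GixB is not produced.
Palatinose is absent, so FenD is active.
Activator FenD is present, so *rudJ* is transcribed.
→ *rudJ* is ON in A.
Condition B:
Shikimate is present, so HolU is active.
c-di-GMP is absent, so GorR is inactive.
MoO₄²⁻ is absent, so WexS is active.
No repressor is bound and WexS is active, so *gixN* is transcribed.
So GixN is produced and active.
No repressor is bound and GixN is active, so *gixB* is transcribed.
So GixB is produced and active.
Palatinose is present, so FenD is inactive.
Activator HolU is present, so *rudJ* is transcribed.
→ *rudJ* is ON in B.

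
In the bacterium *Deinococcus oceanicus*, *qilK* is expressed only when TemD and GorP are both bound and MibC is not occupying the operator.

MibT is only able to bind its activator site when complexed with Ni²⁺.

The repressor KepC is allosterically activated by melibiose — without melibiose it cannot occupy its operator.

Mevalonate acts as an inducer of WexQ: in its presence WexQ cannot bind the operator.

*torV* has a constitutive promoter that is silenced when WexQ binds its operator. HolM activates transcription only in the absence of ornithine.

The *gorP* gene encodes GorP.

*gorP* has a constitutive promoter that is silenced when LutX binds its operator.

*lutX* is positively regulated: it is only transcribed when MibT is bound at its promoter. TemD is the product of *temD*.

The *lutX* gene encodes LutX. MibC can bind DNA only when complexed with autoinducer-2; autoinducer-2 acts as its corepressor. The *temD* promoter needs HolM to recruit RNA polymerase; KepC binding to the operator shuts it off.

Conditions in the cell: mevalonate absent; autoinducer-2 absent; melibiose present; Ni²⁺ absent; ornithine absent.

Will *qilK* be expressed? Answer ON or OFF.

OFF

Melibiose is present, so KepC is active.
Ornithine is absent, so HolM is active.
With repressor KepC bound, *temD* is not transcribed.
So TemD is not produced.
Autoinducer-2 is absent, so MibC is inactive.
Ni²⁺ is absent, so MibT is inactive.
Required activator MibT is absent, so *lutX* is not transcribed.
So LutX is not produced.
With no repressor bound, *gorP* is transcribed.
So GorP is produced and active.
Required activator TemD is absent, so *qilK* is not transcribed.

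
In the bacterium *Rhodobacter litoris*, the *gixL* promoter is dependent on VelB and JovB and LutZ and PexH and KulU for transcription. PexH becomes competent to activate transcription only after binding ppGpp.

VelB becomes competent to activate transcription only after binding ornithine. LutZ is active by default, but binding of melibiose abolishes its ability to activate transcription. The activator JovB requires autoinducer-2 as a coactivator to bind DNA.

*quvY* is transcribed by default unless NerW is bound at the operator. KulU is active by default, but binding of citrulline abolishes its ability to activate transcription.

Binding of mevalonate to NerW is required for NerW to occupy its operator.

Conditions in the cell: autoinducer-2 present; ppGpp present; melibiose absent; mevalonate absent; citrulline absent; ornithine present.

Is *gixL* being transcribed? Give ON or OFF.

ON

Ornithine is present, so VelB is active.
Autoinducer-2 is present, so JovB is active.
Melibiose is absent, so LutZ is active.
ppGpp is present, so PexH is active.
Citrulline is absent, so KulU is active.
No repressor is bound and VelB and JovB and LutZ and PexH and KulU are active, so *gixL* is transcribed.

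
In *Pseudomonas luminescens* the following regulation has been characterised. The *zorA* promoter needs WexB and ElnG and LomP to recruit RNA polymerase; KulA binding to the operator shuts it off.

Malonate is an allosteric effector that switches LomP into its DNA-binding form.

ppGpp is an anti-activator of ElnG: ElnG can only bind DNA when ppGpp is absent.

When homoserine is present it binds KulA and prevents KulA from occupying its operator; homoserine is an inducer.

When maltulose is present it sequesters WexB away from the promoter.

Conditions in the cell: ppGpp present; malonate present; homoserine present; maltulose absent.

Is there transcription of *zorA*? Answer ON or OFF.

Maltulose is absent, so WexB is active.
Homoserine is present, so KulA is inactive.
ppGpp is present, so ElnG is inactive.
Malonate is present, so LomP is active.
Required activator ElnG is absent, so *zorA* is not transcribed.

OFF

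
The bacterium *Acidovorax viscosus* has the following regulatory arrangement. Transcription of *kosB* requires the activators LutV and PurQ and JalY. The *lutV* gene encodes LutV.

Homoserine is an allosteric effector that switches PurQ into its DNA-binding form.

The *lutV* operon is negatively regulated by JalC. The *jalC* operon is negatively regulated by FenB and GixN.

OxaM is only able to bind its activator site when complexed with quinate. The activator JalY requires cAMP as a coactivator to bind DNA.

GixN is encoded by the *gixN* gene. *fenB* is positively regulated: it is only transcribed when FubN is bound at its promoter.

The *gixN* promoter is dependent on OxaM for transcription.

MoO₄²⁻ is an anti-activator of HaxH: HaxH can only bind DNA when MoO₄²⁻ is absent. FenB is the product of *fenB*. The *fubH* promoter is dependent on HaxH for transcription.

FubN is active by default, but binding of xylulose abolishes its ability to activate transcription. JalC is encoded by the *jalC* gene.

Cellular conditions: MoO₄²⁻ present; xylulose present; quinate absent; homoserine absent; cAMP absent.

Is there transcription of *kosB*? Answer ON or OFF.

Xylulose is present, so FubN is inactive.
Required activator FubN is absent, so *fenB* is not transcribed.
So FenB is not produced.
Quinate is absent, so OxaM is inactive.
Required activator OxaM is absent, so *gixN* is not transcribed.
So GixN is not produced.
With no repressor bound, *jalC* is transcribed.
So JalC is produced and active.
With repressor JalC bound, *lutV* is not transcribed.
So LutV is not produced.
Homoserine is absent, so PurQ is inactive.
cAMP is absent, so JalY is inactive.
Required activator LutV is absent, so *kosB* is not transcribed.

OFF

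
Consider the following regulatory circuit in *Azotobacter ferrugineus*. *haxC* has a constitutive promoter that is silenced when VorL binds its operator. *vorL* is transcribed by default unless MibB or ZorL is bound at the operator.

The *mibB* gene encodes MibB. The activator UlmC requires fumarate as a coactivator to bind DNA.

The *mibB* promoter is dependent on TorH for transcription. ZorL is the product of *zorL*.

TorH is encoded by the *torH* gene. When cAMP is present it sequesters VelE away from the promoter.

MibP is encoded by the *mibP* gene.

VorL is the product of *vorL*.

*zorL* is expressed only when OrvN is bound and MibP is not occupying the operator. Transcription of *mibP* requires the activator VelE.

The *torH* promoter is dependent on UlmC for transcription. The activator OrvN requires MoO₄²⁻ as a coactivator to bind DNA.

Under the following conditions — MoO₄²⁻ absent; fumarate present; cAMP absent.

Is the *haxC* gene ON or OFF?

ON

Fumarate is present, so UlmC is active.
No repressor is bound and UlmC is active, so *torH* is transcribed.
So TorH is produced and active.
No repressor is bound and TorH is active, so *mibB* is transcribed.
So MibB is produced and active.
MoO₄²⁻ is absent, so OrvN is inactive.
cAMP is absent, so VelE is active.
No repressor is bound and VelE is active, so *mibP* is transcribed.
So MibP is produced and active.
With repressor MibP bound, *zorL* is not transcribed.
So ZorL is not produced.
With repressor MibB bound, *vorL* is not transcribed.
So VorL is not produced.
With no repressor bound, *haxC* is transcribed.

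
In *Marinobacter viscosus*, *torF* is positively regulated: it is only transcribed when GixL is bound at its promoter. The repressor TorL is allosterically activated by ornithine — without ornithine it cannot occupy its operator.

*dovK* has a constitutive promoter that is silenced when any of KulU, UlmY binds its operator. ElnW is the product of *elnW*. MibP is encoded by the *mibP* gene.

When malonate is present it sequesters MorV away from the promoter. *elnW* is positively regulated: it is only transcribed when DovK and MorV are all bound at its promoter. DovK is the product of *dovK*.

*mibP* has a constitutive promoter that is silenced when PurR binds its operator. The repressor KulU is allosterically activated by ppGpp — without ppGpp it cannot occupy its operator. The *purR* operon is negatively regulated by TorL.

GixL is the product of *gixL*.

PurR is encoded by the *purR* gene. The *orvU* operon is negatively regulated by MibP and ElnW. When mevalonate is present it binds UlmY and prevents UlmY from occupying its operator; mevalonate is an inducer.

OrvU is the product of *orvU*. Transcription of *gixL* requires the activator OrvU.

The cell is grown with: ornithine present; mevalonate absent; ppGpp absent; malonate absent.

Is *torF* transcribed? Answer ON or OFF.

Ornithine is present, so TorL is active.
With repressor TorL bound, *purR* is not transcribed.
So PurR is not produced.
With no repressor bound, *mibP* is transcribed.
So MibP is produced and active.
ppGpp is absent, so KulU is inactive.
Mevalonate is absent, so UlmY is active.
With repressor UlmY bound, *dovK* is not transcribed.
So DovK is not produced.
Malonate is absent, so MorV is active.
Required activator DovK is absent, so *elnW* is not transcribed.
So ElnW is not produced.
With repressor MibP bound, *orvU* is not transcribed.
So OrvU is not produced.
Required activator OrvU is absent, so *gixL* is not transcribed.
So GixL is not produced.
Required activator GixL is absent, so *torF* is not transcribed.

OFF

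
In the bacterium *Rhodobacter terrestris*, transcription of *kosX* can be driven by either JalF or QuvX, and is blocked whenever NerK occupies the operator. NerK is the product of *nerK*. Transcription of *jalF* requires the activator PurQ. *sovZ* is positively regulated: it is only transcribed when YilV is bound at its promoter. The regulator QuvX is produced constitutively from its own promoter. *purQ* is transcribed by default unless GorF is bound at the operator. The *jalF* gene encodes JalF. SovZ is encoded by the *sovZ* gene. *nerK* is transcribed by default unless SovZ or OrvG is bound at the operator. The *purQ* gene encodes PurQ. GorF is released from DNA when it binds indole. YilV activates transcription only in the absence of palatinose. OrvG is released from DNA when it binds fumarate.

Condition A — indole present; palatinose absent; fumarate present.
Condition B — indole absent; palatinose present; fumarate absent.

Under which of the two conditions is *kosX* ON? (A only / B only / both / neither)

Condition A:
Indole is present, so GorF is inactive.
With no repressor bound, *purQ* is transcribed.
So PurQ is produced and active.
No repressor is bound and PurQ is active, so *jalF* is transcribed.
So JalF is produced and active.
QuvX is produced constitutively and is active.
Palatinose is absent, so YilV is active.
No repressor is bound and YilV is active, so *sovZ* is transcribed.
So SovZ is produced and active.
Fumarate is present, so OrvG is inactive.
With repressor SovZ bound, *nerK* is not transcribed.
So NerK is not produced.
Activator JalF is present, so *kosX* is transcribed.
→ *kosX* is ON in A.
Condition B:
Indole is absent, so GorF is active.
With repressor GorF bound, *purQ* is not transcribed.
So PurQ is not produced.
Required activator PurQ is absent, so *jalF* is not transcribed.
So JalF is not produced.
QuvX is produced constitutively and is active.
Palatinose is present, so YilV is inactive.
Required activator YilV is absent, so *sovZ* is not transcribed.
So SovZ is not produced.
Fumarate is absent, so OrvG is active.
With repressor OrvG bound, *nerK* is not transcribed.
So NerK is not produced.
Activator QuvX is present, so *kosX* is transcribed.
→ *kosX* is ON in B.

both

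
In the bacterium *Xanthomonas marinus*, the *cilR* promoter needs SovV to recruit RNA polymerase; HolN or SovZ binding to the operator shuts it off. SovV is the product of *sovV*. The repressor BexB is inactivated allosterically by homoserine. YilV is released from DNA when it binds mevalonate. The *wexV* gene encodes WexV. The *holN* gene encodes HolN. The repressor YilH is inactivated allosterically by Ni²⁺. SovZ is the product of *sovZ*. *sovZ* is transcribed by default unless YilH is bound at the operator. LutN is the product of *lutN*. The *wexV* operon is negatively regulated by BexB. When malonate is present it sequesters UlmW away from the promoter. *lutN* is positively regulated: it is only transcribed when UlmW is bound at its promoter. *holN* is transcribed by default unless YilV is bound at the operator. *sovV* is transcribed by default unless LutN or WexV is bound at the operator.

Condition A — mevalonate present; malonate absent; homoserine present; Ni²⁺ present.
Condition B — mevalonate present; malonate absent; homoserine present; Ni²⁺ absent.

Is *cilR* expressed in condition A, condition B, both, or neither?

Condition A:
Mevalonate is present, so YilV is inactive.
With no repressor bound, *holN* is transcribed.
So HolN is produced and active.
Malonate is absent, so UlmW is active.
No repressor is bound and UlmW is active, so *lutN* is transcribed.
So LutN is produced and active.
Homoserine is present, so BexB is inactive.
With no repressor bound, *wexV* is transcribed.
So WexV is produced and active.
With repressor LutN bound, *sovV* is not transcribed.
So SovV is not produced.
Ni²⁺ is present, so YilH is inactive.
With no repressor bound, *sovZ* is transcribed.
So SovZ is produced and active.
With repressor HolN bound, *cilR* is not transcribed.
→ *cilR* is OFF in A.
Condition B:
Mevalonate is present, so YilV is inactive.
With no repressor bound, *holN* is transcribed.
So HolN is produced and active.
Malonate is absent, so UlmW is active.
No repressor is bound and UlmW is active, so *lutN* is transcribed.
So LutN is produced and active.
Homoserine is present, so BexB is inactive.
With no repressor bound, *wexV* is transcribed.
So WexV is produced and active.
With repressor LutN bound, *sovV* is not transcribed.
So SovV is not produced.
Ni²⁺ is absent, so YilH is active.
With repressor YilH bound, *sovZ* is not transcribed.
So SovZ is not produced.
With repressor HolN bound, *cilR* is not transcribed.
→ *cilR* is OFF in B.

neither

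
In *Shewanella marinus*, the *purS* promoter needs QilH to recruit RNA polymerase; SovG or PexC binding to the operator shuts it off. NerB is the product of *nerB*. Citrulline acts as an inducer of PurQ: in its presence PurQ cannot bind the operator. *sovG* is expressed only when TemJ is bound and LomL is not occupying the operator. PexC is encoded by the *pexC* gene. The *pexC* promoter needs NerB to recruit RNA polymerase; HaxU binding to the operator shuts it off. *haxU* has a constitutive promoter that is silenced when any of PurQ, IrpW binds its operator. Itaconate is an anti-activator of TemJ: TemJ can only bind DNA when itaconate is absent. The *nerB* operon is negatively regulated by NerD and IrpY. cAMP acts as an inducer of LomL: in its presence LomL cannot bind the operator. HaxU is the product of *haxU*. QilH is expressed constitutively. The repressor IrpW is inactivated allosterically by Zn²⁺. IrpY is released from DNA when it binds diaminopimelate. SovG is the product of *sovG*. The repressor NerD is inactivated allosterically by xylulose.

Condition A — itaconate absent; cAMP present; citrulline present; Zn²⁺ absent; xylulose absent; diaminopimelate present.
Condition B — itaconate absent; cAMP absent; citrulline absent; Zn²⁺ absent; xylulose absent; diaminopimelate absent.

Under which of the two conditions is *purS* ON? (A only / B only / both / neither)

Condition A:
Itaconate is absent, so TemJ is active.
cAMP is present, so LomL is inactive.
No repressor is bound and TemJ is active, so *sovG* is transcribed.
So SovG is produced and active.
Citrulline is present, so PurQ is inactive.
Zn²⁺ is absent, so IrpW is active.
With repressor IrpW bound, *haxU* is not transcribed.
So HaxU is not produced.
Xylulose is absent, so NerD is active.
Diaminopimelate is present, so IrpY is inactive.
With repressor NerD bound, *nerB* is not transcribed.
So NerB is not produced.
Required activator NerB is absent, so *pexC* is not transcribed.
So PexC is not produced.
QilH is produced constitutively and is active.
With repressor SovG bound, *purS* is not transcribed.
→ *purS* is OFF in A.
Condition B:
Itaconate is absent, so TemJ is active.
cAMP is absent, so LomL is active.
With repressor LomL bound, *sovG* is not transcribed.
So SovG is not produced.
Citrulline is absent, so PurQ is active.
Zn²⁺ is absent, so IrpW is active.
With repressor PurQ bound, *haxU* is not transcribed.
So HaxU is not produced.
Xylulose is absent, so NerD is active.
Diaminopimelate is absent, so IrpY is active.
With repressor NerD bound, *nerB* is not transcribed.
So NerB is not produced.
Required activator NerB is absent, so *pexC* is not transcribed.
So PexC is not produced.
QilH is produced constitutively and is active.
No repressor is bound and QilH is active, so *purS* is transcribed.
→ *purS* is ON in B.

B only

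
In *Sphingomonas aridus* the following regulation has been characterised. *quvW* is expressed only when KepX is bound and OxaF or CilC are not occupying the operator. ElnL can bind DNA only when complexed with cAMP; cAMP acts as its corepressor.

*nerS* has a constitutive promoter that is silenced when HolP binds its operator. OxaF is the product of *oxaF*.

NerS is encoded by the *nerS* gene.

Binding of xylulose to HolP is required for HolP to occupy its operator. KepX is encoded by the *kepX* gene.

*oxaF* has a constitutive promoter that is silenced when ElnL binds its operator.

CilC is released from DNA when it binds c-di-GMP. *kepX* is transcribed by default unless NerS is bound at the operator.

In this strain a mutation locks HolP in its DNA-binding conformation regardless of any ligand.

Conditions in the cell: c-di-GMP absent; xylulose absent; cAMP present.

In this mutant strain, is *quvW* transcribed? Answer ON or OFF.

OFF

HolP is constitutively active in this strain.
With repressor HolP bound, *nerS* is not transcribed.
So NerS is not produced.
With no repressor bound, *kepX* is transcribed.
So KepX is produced and active.
cAMP is present, so ElnL is active.
With repressor ElnL bound, *oxaF* is not transcribed.
So OxaF is not produced.
c-di-GMP is absent, so CilC is active.
With repressor CilC bound, *quvW* is not transcribed.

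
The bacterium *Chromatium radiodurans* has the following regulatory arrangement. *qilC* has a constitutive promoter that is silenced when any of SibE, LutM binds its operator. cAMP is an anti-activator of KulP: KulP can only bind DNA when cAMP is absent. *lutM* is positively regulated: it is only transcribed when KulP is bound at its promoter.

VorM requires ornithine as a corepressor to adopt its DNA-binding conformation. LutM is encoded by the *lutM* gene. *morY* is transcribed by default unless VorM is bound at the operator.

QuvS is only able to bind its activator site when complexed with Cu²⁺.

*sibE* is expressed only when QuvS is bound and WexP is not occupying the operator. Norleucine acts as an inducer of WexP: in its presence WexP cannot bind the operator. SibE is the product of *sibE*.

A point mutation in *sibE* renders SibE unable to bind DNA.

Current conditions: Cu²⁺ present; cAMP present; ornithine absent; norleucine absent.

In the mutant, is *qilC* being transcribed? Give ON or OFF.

SibE is non-functional in this strain, so it has no effect.
cAMP is present, so KulP is inactive.
Required activator KulP is absent, so *lutM* is not transcribed.
So LutM is not produced.
With no repressor bound, *qilC* is transcribed.

ON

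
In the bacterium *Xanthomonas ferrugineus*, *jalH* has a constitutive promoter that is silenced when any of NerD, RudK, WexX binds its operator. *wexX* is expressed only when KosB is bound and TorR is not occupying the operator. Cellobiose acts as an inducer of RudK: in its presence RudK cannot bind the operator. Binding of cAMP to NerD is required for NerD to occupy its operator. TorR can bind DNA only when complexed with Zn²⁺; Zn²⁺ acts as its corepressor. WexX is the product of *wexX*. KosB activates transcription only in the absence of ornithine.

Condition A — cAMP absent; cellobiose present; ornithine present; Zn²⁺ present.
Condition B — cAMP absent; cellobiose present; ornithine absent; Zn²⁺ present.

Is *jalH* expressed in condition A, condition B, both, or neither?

both

Condition A:
cAMP is absent, so NerD is inactive.
Cellobiose is present, so RudK is inactive.
Ornithine is present, so KosB is inactive.
Zn²⁺ is present, so TorR is active.
With repressor TorR bound, *wexX* is not transcribed.
So WexX is not produced.
With no repressor bound, *jalH* is transcribed.
→ *jalH* is ON in A.
Condition B:
cAMP is absent, so NerD is inactive.
Cellobiose is present, so RudK is inactive.
Ornithine is absent, so KosB is active.
Zn²⁺ is present, so TorR is active.
With repressor TorR bound, *wexX* is not transcribed.
So WexX is not produced.
With no repressor bound, *jalH* is transcribed.
→ *jalH* is ON in B.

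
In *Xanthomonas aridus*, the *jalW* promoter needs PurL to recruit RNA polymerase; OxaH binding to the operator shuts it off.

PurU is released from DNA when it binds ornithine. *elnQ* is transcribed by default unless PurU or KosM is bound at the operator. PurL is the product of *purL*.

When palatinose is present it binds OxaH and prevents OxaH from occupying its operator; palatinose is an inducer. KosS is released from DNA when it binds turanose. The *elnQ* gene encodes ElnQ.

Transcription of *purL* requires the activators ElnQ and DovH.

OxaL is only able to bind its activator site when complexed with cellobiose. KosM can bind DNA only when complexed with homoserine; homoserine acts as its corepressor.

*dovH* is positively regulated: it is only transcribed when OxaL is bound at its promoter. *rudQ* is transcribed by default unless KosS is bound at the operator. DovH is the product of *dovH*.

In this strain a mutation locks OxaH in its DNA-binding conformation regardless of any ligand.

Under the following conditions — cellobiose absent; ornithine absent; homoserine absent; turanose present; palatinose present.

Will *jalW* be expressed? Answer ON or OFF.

OFF

OxaH is constitutively active in this strain.
Ornithine is absent, so PurU is active.
Homoserine is absent, so KosM is inactive.
With repressor PurU bound, *elnQ* is not transcribed.
So ElnQ is not produced.
Cellobiose is absent, so OxaL is inactive.
Required activator OxaL is absent, so *dovH* is not transcribed.
So DovH is not produced.
Required activator ElnQ is absent, so *purL* is not transcribed.
So PurL is not produced.
With repressor OxaH bound, *jalW* is not transcribed.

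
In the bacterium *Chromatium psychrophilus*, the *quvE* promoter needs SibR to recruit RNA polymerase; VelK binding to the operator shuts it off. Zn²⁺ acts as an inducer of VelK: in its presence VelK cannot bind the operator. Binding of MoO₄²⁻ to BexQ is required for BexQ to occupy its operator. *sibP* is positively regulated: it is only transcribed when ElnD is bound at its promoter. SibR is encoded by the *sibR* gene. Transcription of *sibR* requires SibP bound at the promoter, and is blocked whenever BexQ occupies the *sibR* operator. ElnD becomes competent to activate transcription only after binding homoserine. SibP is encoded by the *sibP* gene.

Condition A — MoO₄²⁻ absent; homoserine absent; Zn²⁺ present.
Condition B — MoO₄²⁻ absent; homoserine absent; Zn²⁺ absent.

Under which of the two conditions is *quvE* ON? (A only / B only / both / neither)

neither

Condition A:
MoO₄²⁻ is absent, so BexQ is inactive.
Homoserine is absent, so ElnD is inactive.
Required activator ElnD is absent, so *sibP* is not transcribed.
So SibP is not produced.
Required activator SibP is absent, so *sibR* is not transcribed.
So SibR is not produced.
Zn²⁺ is present, so VelK is inactive.
Required activator SibR is absent, so *quvE* is not transcribed.
→ *quvE* is OFF in A.
Condition B:
MoO₄²⁻ is absent, so BexQ is inactive.
Homoserine is absent, so ElnD is inactive.
Required activator ElnD is absent, so *sibP* is not transcribed.
So SibP is not produced.
Required activator SibP is absent, so *sibR* is not transcribed.
So SibR is not produced.
Zn²⁺ is absent, so VelK is active.
With repressor VelK bound, *quvE* is not transcribed.
→ *quvE* is OFF in B.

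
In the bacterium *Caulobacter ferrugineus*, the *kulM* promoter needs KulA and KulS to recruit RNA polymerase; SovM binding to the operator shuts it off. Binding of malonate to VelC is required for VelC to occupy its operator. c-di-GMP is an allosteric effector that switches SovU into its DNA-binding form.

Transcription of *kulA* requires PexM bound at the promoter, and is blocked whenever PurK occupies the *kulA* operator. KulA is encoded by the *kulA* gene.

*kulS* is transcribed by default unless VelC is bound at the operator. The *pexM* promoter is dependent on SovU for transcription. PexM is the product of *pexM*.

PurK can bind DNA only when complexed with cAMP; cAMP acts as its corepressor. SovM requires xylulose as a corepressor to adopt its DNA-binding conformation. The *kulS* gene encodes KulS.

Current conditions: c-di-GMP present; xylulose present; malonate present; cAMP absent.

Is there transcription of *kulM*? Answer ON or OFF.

OFF

Xylulose is present, so SovM is active.
c-di-GMP is present, so SovU is active.
No repressor is bound and SovU is active, so *pexM* is transcribed.
So PexM is produced and active.
cAMP is absent, so PurK is inactive.
No repressor is bound and PexM is active, so *kulA* is transcribed.
So KulA is produced and active.
Malonate is present, so VelC is active.
With repressor VelC bound, *kulS* is not transcribed.
So KulS is not produced.
With repressor SovM bound, *kulM* is not transcribed.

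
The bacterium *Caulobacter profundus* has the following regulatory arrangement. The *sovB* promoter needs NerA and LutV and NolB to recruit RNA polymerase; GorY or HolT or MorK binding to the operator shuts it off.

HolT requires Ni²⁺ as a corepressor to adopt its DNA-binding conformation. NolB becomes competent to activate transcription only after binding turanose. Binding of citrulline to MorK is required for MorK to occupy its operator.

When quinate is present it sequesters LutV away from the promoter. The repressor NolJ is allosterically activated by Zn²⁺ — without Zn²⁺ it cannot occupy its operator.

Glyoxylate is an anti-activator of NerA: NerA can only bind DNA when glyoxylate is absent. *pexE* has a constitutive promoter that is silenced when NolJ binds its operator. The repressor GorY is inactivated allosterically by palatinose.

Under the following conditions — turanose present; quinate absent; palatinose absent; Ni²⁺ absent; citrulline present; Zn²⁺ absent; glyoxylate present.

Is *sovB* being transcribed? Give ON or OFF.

OFF

Glyoxylate is present, so NerA is inactive.
Palatinose is absent, so GorY is active.
Ni²⁺ is absent, so HolT is inactive.
Quinate is absent, so LutV is active.
Citrulline is present, so MorK is active.
Turanose is present, so NolB is active.
With repressor GorY bound, *sovB* is not transcribed.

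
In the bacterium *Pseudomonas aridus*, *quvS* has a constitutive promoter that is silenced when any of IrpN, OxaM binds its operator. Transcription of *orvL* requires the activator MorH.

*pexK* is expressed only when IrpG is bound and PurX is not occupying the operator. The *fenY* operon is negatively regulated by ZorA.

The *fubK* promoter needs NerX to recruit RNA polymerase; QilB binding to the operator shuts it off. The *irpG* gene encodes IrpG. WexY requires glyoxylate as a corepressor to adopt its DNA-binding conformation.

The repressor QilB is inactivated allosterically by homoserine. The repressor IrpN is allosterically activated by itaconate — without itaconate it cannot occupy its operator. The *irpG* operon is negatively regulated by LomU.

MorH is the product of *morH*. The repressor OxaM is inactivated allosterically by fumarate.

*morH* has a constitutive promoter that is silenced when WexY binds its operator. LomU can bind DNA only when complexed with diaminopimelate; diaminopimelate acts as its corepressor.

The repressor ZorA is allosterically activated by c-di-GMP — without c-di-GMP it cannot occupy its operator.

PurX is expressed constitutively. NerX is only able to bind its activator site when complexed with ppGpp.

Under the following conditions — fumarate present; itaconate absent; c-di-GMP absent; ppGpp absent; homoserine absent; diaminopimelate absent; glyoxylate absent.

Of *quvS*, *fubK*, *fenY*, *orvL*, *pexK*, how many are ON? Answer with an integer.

3

Itaconate is absent, so IrpN is inactive.
Fumarate is present, so OxaM is inactive.
With no repressor bound, *quvS* is transcribed.
→ *quvS* is ON.
ppGpp is absent, so NerX is inactive.
Homoserine is absent, so QilB is active.
With repressor QilB bound, *fubK* is not transcribed.
→ *fubK* is OFF.
c-di-GMP is absent, so ZorA is inactive.
With no repressor bound, *fenY* is transcribed.
→ *fenY* is ON.
Glyoxylate is absent, so WexY is inactive.
With no repressor bound, *morH* is transcribed.
So MorH is produced and active.
No repressor is bound and MorH is active, so *orvL* is transcribed.
→ *orvL* is ON.
Diaminopimelate is absent, so LomU is inactive.
With no repressor bound, *irpG* is transcribed.
So IrpG is produced and active.
PurX is produced constitutively and is active.
With repressor PurX bound, *pexK* is not transcribed.
→ *pexK* is OFF.
3 of the 5 genes are transcribed.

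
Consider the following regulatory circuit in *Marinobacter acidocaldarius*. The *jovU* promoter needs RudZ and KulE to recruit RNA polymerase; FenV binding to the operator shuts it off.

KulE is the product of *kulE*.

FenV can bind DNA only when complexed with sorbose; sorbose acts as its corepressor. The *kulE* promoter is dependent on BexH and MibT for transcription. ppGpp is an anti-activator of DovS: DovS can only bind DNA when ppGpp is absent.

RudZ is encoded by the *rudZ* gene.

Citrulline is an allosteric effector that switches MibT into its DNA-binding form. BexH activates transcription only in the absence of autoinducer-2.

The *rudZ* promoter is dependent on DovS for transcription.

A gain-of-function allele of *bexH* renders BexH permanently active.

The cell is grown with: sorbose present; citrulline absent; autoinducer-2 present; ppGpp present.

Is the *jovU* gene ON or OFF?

Sorbose is present, so FenV is active.
ppGpp is present, so DovS is inactive.
Required activator DovS is absent, so *rudZ* is not transcribed.
So RudZ is not produced.
BexH is constitutively active in this strain.
Citrulline is absent, so MibT is inactive.
Required activator MibT is absent, so *kulE* is not transcribed.
So KulE is not produced.
With repressor FenV bound, *jovU* is not transcribed.

OFF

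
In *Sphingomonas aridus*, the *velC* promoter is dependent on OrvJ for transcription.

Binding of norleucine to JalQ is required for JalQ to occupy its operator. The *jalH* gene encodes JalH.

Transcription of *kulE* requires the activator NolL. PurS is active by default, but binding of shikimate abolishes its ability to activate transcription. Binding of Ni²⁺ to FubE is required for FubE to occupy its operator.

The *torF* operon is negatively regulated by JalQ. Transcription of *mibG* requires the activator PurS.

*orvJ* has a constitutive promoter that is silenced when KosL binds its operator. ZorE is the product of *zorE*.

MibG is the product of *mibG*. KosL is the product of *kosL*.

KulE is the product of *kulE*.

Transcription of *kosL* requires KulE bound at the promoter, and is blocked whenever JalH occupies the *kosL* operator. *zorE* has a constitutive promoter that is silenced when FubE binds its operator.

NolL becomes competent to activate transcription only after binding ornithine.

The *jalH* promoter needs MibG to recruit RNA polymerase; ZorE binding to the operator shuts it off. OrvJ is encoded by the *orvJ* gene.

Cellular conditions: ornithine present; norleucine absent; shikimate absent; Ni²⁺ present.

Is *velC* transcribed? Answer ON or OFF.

Shikimate is absent, so PurS is active.
No repressor is bound and PurS is active, so *mibG* is transcribed.
So MibG is produced and active.
Ni²⁺ is present, so FubE is active.
With repressor FubE bound, *zorE* is not transcribed.
So ZorE is not produced.
No repressor is bound and MibG is active, so *jalH* is transcribed.
So JalH is produced and active.
Ornithine is present, so NolL is active.
No repressor is bound and NolL is active, so *kulE* is transcribed.
So KulE is produced and active.
With repressor JalH bound, *kosL* is not transcribed.
So KosL is not produced.
With no repressor bound, *orvJ* is transcribed.
So OrvJ is produced and active.
No repressor is bound and OrvJ is active, so *velC* is transcribed.

ON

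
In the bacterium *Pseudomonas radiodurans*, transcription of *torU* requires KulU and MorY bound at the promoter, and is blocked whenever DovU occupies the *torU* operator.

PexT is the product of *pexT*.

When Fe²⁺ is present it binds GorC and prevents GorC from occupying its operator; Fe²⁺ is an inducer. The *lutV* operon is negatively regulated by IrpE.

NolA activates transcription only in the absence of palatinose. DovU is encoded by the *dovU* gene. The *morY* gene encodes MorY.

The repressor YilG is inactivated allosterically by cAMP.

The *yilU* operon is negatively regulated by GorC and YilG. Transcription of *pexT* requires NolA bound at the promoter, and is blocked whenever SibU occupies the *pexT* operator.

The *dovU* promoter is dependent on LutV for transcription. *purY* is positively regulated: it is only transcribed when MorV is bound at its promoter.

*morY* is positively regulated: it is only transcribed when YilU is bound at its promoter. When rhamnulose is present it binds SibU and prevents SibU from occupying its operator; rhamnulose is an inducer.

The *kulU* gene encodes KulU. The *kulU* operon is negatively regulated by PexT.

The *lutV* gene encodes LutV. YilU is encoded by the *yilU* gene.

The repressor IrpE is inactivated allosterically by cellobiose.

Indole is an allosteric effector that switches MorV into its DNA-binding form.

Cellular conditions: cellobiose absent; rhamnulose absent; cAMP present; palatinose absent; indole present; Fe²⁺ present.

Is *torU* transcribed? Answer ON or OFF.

Rhamnulose is absent, so SibU is active.
Palatinose is absent, so NolA is active.
With repressor SibU bound, *pexT* is not transcribed.
So PexT is not produced.
With no repressor bound, *kulU* is transcribed.
So KulU is produced and active.
Cellobiose is absent, so IrpE is active.
With repressor IrpE bound, *lutV* is not transcribed.
So LutV is not produced.
Required activator LutV is absent, so *dovU* is not transcribed.
So DovU is not produced.
Fe²⁺ is present, so GorC is inactive.
cAMP is present, so YilG is inactive.
With no repressor bound, *yilU* is transcribed.
So YilU is produced and active.
No repressor is bound and YilU is active, so *morY* is transcribed.
So MorY is produced and active.
No repressor is bound and KulU and MorY are active, so *torU* is transcribed.

ON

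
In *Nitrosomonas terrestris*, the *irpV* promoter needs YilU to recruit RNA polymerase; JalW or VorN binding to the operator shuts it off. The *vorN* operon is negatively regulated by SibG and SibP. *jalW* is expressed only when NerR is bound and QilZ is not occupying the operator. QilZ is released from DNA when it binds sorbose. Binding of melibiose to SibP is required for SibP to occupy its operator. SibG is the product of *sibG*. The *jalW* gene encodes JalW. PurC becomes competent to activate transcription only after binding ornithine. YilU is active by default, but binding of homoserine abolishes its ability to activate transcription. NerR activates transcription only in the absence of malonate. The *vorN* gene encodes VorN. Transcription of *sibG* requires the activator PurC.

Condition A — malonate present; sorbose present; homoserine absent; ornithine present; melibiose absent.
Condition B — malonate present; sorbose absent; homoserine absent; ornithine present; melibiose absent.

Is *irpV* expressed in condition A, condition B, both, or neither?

Condition A:
Malonate is present, so NerR is inactive.
Sorbose is present, so QilZ is inactive.
Required activator NerR is absent, so *jalW* is not transcribed.
So JalW is not produced.
Homoserine is absent, so YilU is active.
Ornithine is present, so PurC is active.
No repressor is bound and PurC is active, so *sibG* is transcribed.
So SibG is produced and active.
Melibiose is absent, so SibP is inactive.
With repressor SibG bound, *vorN* is not transcribed.
So VorN is not produced.
No repressor is bound and YilU is active, so *irpV* is transcribed.
→ *irpV* is ON in A.
Condition B:
Malonate is present, so NerR is inactive.
Sorbose is absent, so QilZ is active.
With repressor QilZ bound, *jalW* is not transcribed.
So JalW is not produced.
Homoserine is absent, so YilU is active.
Ornithine is present, so PurC is active.
No repressor is bound and PurC is active, so *sibG* is transcribed.
So SibG is produced and active.
Melibiose is absent, so SibP is inactive.
With repressor SibG bound, *vorN* is not transcribed.
So VorN is not produced.
No repressor is bound and YilU is active, so *irpV* is transcribed.
→ *irpV* is ON in B.

both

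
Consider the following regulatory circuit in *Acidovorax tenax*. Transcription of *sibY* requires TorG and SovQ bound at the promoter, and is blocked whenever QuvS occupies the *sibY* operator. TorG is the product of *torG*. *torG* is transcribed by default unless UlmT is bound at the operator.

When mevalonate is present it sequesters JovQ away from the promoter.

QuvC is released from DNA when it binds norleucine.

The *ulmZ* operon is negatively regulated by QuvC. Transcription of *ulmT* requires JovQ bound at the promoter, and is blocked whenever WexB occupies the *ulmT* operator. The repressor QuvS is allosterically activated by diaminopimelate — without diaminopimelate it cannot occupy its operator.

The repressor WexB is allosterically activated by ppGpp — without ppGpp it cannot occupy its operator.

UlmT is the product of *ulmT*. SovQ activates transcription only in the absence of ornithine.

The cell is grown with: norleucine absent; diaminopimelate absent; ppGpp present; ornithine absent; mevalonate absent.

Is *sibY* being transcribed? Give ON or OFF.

Diaminopimelate is absent, so QuvS is inactive.
ppGpp is present, so WexB is active.
Mevalonate is absent, so JovQ is active.
With repressor WexB bound, *ulmT* is not transcribed.
So UlmT is not produced.
With no repressor bound, *torG* is transcribed.
So TorG is produced and active.
Ornithine is absent, so SovQ is active.
No repressor is bound and TorG and SovQ are active, so *sibY* is transcribed.

ON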